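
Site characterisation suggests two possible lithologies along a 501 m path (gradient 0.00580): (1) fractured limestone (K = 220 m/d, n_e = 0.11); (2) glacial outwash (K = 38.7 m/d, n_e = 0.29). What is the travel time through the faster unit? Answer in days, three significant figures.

Unit 1 (fractured limestone): v = 220×0.0058/0.11 = 11.60 m/d, t = 501/11.60 = 43.19 d
Unit 2 (glacial outwash): v = 38.7×0.0058/0.29 = 0.7740 m/d, t = 501/0.7740 = 647.3 d
Faster unit: t = 43.2 d

43.2 days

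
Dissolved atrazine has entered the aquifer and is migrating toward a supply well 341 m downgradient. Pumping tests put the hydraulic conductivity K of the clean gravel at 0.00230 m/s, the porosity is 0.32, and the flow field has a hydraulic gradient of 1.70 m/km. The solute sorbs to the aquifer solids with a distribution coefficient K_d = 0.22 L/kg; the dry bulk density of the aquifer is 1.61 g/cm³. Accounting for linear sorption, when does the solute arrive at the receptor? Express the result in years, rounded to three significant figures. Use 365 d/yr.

1.86 years

K = 0.00230 m/s × 86400 s/d = 198.7 m/d
q = Ki = 198.7 × 0.0017 = 0.3378 m/d
Average linear velocity = 0.3378 / 0.32 = 1.056 m/d
Retardation R = 1 + ρ_b·K_d/n = 1 + 1.61×0.22/0.32 = 2.107
Contaminant velocity v_c = v/R = 1.056/2.107 = 0.5011 m/d
t = L/v_c = 341/0.5011 = 680.5 d
   = 680.5/365 = 1.86 yr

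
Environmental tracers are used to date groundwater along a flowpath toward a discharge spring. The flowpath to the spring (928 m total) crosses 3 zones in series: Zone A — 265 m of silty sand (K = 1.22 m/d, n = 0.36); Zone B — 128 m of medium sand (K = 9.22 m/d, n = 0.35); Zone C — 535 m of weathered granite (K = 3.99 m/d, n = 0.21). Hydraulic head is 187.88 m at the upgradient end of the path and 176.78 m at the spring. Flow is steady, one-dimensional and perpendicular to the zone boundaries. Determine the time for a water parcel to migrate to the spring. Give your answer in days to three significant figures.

Total head drop ΔH = 187.88 − 176.78 = 11.10 m
Continuity: the same q passes through each zone, so ΔH = q·Σ(L_j/K_j) — the zones act as resistances in series.
Σ(L/K) = 265/1.22 + 128/9.22 + 535/3.99 = 217.2 + 13.88 + 134.1 = 365.2 d
q = ΔH / Σ(L/K) = 11.10 / 365.2 = 0.03040 m/d (same in every zone)
Zone A: v = q/n = 0.03040/0.36 = 0.08443 m/d → t_A = 265/0.08443 = 3139 d
Zone B: v = q/n = 0.03040/0.35 = 0.08685 m/d → t_B = 128/0.08685 = 1474 d
Zone C: v = q/n = 0.03040/0.21 = 0.1447 m/d → t_C = 535/0.1447 = 3696 d
Total t = 3139 + 1474 + 3696 = 8309 d

8310 days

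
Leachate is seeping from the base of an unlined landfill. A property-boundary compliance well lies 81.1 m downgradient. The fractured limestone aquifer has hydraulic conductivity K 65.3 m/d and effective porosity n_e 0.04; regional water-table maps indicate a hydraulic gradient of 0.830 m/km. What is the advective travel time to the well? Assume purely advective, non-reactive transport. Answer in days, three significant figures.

59.9 days

Specific discharge q = 65.3 × 8.3e-4 = 0.05420 m/d
Average linear velocity = 0.05420 / 0.04 = 1.355 m/d
t = L / v = 81.1 / 1.355 = 59.85 d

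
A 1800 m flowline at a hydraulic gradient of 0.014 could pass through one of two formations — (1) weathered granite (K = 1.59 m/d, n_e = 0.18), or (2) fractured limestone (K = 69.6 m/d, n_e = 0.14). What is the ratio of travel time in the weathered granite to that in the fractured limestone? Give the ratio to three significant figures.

56.3

Unit 1 (weathered granite): v = 1.59×0.014/0.18 = 0.1237 m/d, t = 1800/0.1237 = 14560 d
Unit 2 (fractured limestone): v = 69.6×0.014/0.14 = 6.960 m/d, t = 1800/6.960 = 258.6 d
t(weathered granite) / t(fractured limestone) = 14560/258.6 = 56.3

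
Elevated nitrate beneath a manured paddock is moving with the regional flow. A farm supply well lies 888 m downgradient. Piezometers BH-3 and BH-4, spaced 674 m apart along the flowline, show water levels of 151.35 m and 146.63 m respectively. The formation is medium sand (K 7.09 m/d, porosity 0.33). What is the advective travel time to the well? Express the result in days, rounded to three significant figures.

Hydraulic gradient i = (151.35 − 146.63) / 674 = 4.72 / 674 = 0.007003
Darcy flux q = K·i = 7.09 × 0.007003 = 0.04965 m/d
v_s = q/n_e = 0.04965/0.33 = 0.1505 m/d
t = L / v = 888 / 0.1505 = 5902 d

5900 days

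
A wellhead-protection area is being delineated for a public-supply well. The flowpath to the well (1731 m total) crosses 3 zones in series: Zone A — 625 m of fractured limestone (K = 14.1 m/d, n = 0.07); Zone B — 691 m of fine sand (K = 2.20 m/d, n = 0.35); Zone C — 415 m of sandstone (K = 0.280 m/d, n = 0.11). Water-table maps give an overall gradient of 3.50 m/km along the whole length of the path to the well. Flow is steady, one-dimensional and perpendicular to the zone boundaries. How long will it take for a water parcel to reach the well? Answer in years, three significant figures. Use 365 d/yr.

Continuity: the same q passes through each zone, so ΔH = q·Σ(L_j/K_j) — the zones act as resistances in series.
Σ(L/K) = 625/14.1 + 691/2.20 + 415/0.280 = 44.33 + 314.1 + 1482 = 1841 d
K_eq = L_total / Σ(L/K) = 1731 / 1841 = 0.9405 m/d
q = K_eq · i = 0.9405 × 0.0035 = 0.003292 m/d (same in every zone)
Zone A: v = q/n = 0.003292/0.07 = 0.04702 m/d → t_A = 625/0.04702 = 13290 d
Zone B: v = q/n = 0.003292/0.35 = 0.009405 m/d → t_B = 691/0.009405 = 73470 d
Zone C: v = q/n = 0.003292/0.11 = 0.02992 m/d → t_C = 415/0.02992 = 13870 d
Total t = 13290 + 73470 + 13870 = 100600 d
   = 100600 / 365 = 276 yr

276 years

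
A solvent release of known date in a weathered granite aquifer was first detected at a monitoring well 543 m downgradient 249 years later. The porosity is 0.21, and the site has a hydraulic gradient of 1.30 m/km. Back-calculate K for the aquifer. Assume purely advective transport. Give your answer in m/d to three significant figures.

t = 249 years = 90890 d
v = L / t = 543 / 90890 = 0.005975 m/d
K = v · n / i = 0.005975 × 0.21 / 0.0013 = 0.965 m/d

0.965 m/d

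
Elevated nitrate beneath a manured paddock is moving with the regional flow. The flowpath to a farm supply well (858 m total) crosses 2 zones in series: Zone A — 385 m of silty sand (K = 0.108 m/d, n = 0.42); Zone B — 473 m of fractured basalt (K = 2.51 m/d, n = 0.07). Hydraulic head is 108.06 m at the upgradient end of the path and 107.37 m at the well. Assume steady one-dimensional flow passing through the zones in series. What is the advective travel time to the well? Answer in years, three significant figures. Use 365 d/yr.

Total head drop ΔH = 108.06 − 107.37 = 0.69 m
Continuity: the same q passes through each zone, so ΔH = q·Σ(L_j/K_j) — the zones act as resistances in series.
Σ(L/K) = 385/0.108 + 473/2.51 = 3565 + 188.4 = 3753 d
q = ΔH / Σ(L/K) = 0.69 / 3753 = 1.838e-4 m/d (same in every zone)
Zone A: v = q/n = 1.838e-4/0.42 = 4.377e-4 m/d → t_A = 385/4.377e-4 = 879600 d
Zone B: v = q/n = 1.838e-4/0.07 = 0.002626 m/d → t_B = 473/0.002626 = 180100 d
Total t = 879600 + 180100 = 1.060e6 d
   = 1.060e6 / 365 = 2900 yr

2900 years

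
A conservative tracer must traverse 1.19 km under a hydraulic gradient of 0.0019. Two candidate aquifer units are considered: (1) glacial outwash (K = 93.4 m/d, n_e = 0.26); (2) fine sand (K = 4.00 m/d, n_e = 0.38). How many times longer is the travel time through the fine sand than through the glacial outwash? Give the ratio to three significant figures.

Unit 1 (glacial outwash): v = 93.4×0.0019/0.26 = 0.6825 m/d, t = 1190/0.6825 = 1743 d
Unit 2 (fine sand): v = 4.00×0.0019/0.38 = 0.02000 m/d, t = 1190/0.02000 = 59500 d
t(fine sand) / t(glacial outwash) = 59500/1743 = 34.1

34.1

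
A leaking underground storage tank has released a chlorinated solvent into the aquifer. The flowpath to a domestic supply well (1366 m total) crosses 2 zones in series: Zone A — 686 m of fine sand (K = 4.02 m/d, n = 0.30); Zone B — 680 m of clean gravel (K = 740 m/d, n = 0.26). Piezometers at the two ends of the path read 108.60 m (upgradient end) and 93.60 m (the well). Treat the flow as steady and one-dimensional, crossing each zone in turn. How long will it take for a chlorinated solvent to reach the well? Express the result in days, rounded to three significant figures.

Total head drop ΔH = 108.60 − 93.60 = 15.00 m
Continuity: the same q passes through each zone, so ΔH = q·Σ(L_j/K_j) — the zones act as resistances in series.
Σ(L/K) = 686/4.02 + 680/740 = 170.6 + 0.9189 = 171.6 d
q = ΔH / Σ(L/K) = 15.00 / 171.6 = 0.08743 m/d (same in every zone)
Zone A: v = q/n = 0.08743/0.30 = 0.2914 m/d → t_A = 686/0.2914 = 2354 d
Zone B: v = q/n = 0.08743/0.26 = 0.3363 m/d → t_B = 680/0.3363 = 2022 d
Total t = 2354 + 2022 = 4376 d

4380 days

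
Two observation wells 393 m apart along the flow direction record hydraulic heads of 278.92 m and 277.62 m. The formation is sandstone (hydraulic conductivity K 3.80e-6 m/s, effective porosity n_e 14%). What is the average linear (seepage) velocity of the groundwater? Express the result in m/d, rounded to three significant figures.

Hydraulic gradient i = (278.92 − 277.62) / 393 = 1.30 / 393 = 0.003308
K = 3.80e-6 m/s × 86400 s/d = 0.3283 m/d
Specific discharge q = 0.3283 × 0.003308 = 0.001086 m/d
v_s = q/n_e = 0.001086/0.14 = 0.007757 m/d

0.00776 m/d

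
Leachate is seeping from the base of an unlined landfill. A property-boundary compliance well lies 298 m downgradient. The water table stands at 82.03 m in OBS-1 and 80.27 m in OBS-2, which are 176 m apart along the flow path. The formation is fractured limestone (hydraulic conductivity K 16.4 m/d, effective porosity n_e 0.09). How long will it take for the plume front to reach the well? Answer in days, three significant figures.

164 days

Hydraulic gradient i = (82.03 − 80.27) / 176 = 1.76 / 176 = 0.01000
q = Ki = 16.4 × 0.01000 = 0.1640 m/d
Seepage velocity v = q / n = 0.1640 / 0.09 = 1.822 m/d
t = L / v = 298 / 1.822 = 163.5 d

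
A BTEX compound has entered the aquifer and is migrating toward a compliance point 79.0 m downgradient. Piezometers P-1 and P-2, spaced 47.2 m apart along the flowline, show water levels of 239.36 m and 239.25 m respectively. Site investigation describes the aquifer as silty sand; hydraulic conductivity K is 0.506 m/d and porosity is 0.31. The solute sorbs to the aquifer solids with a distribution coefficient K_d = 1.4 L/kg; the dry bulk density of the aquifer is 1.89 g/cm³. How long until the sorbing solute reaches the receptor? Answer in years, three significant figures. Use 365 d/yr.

543 years

Hydraulic gradient i = (239.36 − 239.25) / 47.2 = 0.11 / 47.2 = 0.002331
Specific discharge q = 0.506 × 0.002331 = 0.001179 m/d
v_s = q/n_e = 0.001179/0.31 = 0.003804 m/d
Retardation R = 1 + ρ_b·K_d/n = 1 + 1.89×1.4/0.31 = 9.535
Contaminant velocity v_c = v/R = 0.003804/9.535 = 3.989e-4 m/d
t = L/v_c = 79.0/3.989e-4 = 198000 d
   = 198000/365 = 543 yr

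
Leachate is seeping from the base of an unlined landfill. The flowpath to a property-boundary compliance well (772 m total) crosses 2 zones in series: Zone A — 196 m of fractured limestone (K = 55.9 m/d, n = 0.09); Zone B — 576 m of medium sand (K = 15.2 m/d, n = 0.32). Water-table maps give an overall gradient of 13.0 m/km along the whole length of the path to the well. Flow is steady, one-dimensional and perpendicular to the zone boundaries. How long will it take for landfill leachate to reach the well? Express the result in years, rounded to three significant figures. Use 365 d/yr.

2.28 years

For zones in series the flux q is common to all zones; the equivalent conductivity is the harmonic (thickness-weighted) mean, K_eq = L_total / Σ(L_j/K_j).
Σ(L/K) = 196/55.9 + 576/15.2 = 3.506 + 37.89 = 41.40 d
K_eq = L_total / Σ(L/K) = 772 / 41.40 = 18.65 m/d
q = K_eq · i = 18.65 × 0.013 = 0.2424 m/d (same in every zone)
Zone A: v = q/n = 0.2424/0.09 = 2.693 m/d → t_A = 196/2.693 = 72.77 d
Zone B: v = q/n = 0.2424/0.32 = 0.7575 m/d → t_B = 576/0.7575 = 760.4 d
Total t = 72.77 + 760.4 = 833.1 d
   = 833.1 / 365 = 2.28 yr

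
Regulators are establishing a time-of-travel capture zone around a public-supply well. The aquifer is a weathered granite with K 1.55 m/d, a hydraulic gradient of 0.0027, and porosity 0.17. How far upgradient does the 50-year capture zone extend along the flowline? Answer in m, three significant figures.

449 m

Specific discharge q = 1.55 × 0.0027 = 0.004185 m/d
Average linear velocity = 0.004185 / 0.17 = 0.02462 m/d
T = 50 yr × 365 = 18250 d
L = v × T = 0.02462 × 18250 = 449.3 m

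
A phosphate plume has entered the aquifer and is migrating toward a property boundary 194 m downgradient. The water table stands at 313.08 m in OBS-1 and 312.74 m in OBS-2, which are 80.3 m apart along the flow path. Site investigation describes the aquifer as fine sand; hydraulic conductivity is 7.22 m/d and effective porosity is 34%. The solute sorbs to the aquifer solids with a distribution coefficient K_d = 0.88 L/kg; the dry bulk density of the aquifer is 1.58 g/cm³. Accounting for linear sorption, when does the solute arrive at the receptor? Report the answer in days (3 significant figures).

11000 days

Hydraulic gradient i = (313.08 − 312.74) / 80.3 = 0.34 / 80.3 = 0.004234
Specific discharge q = 7.22 × 0.004234 = 0.03057 m/d
Average linear velocity = 0.03057 / 0.34 = 0.08991 m/d
Retardation R = 1 + ρ_b·K_d/n = 1 + 1.58×0.88/0.34 = 5.089
Contaminant velocity v_c = v/R = 0.08991/5.089 = 0.01767 m/d
t = L/v_c = 194/0.01767 = 10980 d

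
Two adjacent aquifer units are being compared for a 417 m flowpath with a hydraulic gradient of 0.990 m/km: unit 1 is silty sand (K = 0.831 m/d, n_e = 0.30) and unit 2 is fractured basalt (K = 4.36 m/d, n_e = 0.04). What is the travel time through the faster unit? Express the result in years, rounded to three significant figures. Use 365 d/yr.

Unit 1 (silty sand): v = 0.831×9.9e-4/0.30 = 0.002742 m/d, t = 417/0.002742 = 152100 d
Unit 2 (fractured basalt): v = 4.36×9.9e-4/0.04 = 0.1079 m/d, t = 417/0.1079 = 3864 d
Faster: 3864 d / 365 = 10.6 yr

10.6 years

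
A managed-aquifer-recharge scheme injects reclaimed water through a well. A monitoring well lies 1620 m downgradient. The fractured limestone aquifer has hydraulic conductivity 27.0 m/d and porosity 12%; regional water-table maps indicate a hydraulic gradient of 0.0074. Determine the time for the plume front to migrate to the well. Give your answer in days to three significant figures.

973 days

q = Ki = 27.0 × 0.0074 = 0.1998 m/d
Seepage velocity v = q / n = 0.1998 / 0.12 = 1.665 m/d
t = L / v = 1620 / 1.665 = 973.0 d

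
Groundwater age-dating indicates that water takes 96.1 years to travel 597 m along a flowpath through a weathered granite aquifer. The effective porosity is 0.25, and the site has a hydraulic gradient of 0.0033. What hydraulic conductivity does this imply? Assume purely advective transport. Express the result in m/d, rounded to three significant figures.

1.29 m/d

t = 96.1 years = 35080 d
v = L / t = 597 / 35080 = 0.01702 m/d
K = v · n / i = 0.01702 × 0.25 / 0.0033 = 1.29 m/d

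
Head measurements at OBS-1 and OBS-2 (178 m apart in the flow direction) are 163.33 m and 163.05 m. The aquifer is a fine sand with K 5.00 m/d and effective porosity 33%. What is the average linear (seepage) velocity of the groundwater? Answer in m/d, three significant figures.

0.0238 m/d

Hydraulic gradient i = (163.33 − 163.05) / 178 = 0.28 / 178 = 0.001573
Darcy flux q = K·i = 5.00 × 0.001573 = 0.007865 m/d
Average linear velocity = 0.007865 / 0.33 = 0.02383 m/d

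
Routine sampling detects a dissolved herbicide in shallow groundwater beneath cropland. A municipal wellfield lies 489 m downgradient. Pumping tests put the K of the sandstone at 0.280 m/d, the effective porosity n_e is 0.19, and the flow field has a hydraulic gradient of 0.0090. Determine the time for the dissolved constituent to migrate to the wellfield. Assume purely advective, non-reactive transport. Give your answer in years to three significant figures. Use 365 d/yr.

101 years

q = Ki = 0.280 × 0.0090 = 0.002520 m/d
v_s = q/n_e = 0.002520/0.19 = 0.01326 m/d
t = L / v = 489 / 0.01326 = 36870 d
   = 36870 / 365 = 101 yr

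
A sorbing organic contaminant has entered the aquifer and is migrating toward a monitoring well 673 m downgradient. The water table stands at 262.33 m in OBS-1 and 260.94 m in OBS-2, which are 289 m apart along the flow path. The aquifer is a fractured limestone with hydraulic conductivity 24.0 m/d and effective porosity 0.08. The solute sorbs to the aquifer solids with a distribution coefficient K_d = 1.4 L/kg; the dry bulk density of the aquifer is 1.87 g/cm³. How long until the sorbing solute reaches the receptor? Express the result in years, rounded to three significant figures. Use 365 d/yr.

Hydraulic gradient i = (262.33 − 260.94) / 289 = 1.39 / 289 = 0.004810
q = Ki = 24.0 × 0.004810 = 0.1154 m/d
v = Ki/n = 24.0·0.004810/0.08 = 1.443 m/d
Retardation R = 1 + ρ_b·K_d/n = 1 + 1.87×1.4/0.08 = 33.72
Contaminant velocity v_c = v/R = 1.443/33.72 = 0.04278 m/d
t = L/v_c = 673/0.04278 = 15730 d
   = 15730/365 = 43.1 yr

43.1 years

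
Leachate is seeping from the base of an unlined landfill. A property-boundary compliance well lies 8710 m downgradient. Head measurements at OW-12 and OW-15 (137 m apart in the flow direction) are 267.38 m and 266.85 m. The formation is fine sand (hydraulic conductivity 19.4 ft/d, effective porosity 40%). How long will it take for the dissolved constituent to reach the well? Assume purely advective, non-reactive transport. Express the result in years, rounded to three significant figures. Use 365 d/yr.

417 years

Hydraulic gradient i = (267.38 − 266.85) / 137 = 0.53 / 137 = 0.003869
K = 19.4 ft/d × 0.3048 = 5.913 m/d
Darcy flux q = K·i = 5.913 × 0.003869 = 0.02288 m/d
Seepage velocity v = q / n = 0.02288 / 0.40 = 0.05719 m/d
t = L / v = 8710 / 0.05719 = 152300 d
   = 152300 / 365 = 417 yr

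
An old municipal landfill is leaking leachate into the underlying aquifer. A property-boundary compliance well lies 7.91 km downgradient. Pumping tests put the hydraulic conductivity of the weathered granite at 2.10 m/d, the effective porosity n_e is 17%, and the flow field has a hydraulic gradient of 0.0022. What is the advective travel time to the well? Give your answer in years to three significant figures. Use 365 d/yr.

Specific discharge q = 2.10 × 0.0022 = 0.004620 m/d
v = Ki/n = 2.10·0.0022/0.17 = 0.02718 m/d
L = 7.91 km = 7910 m
t = L / v = 7910 / 0.02718 = 291100 d
   = 291100 / 365 = 797 yr

797 years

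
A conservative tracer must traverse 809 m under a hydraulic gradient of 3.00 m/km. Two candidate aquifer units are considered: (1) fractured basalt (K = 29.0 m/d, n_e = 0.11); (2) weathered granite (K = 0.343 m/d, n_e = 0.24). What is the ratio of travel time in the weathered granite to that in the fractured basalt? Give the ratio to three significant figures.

184

Unit 1 (fractured basalt): v = 29.0×0.0030/0.11 = 0.7909 m/d, t = 809/0.7909 = 1023 d
Unit 2 (weathered granite): v = 0.343×0.0030/0.24 = 0.004288 m/d, t = 809/0.004288 = 188700 d
t(weathered granite) / t(fractured basalt) = 188700/1023 = 184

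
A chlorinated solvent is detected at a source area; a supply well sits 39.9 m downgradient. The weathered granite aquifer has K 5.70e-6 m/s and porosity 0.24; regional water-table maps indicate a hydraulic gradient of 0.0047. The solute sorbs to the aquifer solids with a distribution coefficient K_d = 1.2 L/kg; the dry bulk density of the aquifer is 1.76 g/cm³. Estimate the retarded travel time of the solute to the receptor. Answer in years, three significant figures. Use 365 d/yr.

K = 5.70e-6 m/s × 86400 s/d = 0.4925 m/d
Specific discharge q = 0.4925 × 0.0047 = 0.002315 m/d
v_s = q/n_e = 0.002315/0.24 = 0.009644 m/d
Retardation R = 1 + ρ_b·K_d/n = 1 + 1.76×1.2/0.24 = 9.800
Contaminant velocity v_c = v/R = 0.009644/9.800 = 9.841e-4 m/d
t = L/v_c = 39.9/9.841e-4 = 40540 d
   = 40540/365 = 111 yr

111 years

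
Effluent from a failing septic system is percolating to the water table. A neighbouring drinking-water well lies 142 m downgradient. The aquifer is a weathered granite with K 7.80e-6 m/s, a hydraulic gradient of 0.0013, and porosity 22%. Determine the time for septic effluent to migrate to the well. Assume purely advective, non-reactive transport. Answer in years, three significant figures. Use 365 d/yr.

97.7 years

K = 7.80e-6 m/s × 86400 s/d = 0.6739 m/d
Darcy flux q = K·i = 0.6739 × 0.0013 = 8.761e-4 m/d
v = Ki/n = 0.6739·0.0013/0.22 = 0.003982 m/d
t = L / v = 142 / 0.003982 = 35660 d
   = 35660 / 365 = 97.7 yr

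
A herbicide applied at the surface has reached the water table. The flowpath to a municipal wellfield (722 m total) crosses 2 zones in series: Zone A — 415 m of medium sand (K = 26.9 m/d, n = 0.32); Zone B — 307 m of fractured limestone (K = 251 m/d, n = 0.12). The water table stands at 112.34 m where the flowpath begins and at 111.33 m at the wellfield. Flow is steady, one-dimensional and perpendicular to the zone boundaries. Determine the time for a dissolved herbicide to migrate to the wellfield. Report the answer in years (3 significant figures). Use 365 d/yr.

Total head drop ΔH = 112.34 − 111.33 = 1.01 m
Continuity: the same q passes through each zone, so ΔH = q·Σ(L_j/K_j) — the zones act as resistances in series.
Σ(L/K) = 415/26.9 + 307/251 = 15.43 + 1.223 = 16.65 d
q = ΔH / Σ(L/K) = 1.01 / 16.65 = 0.06066 m/d (same in every zone)
Zone A: v = q/n = 0.06066/0.32 = 0.1896 m/d → t_A = 415/0.1896 = 2189 d
Zone B: v = q/n = 0.06066/0.12 = 0.5055 m/d → t_B = 307/0.5055 = 607.3 d
Total t = 2189 + 607.3 = 2797 d
   = 2797 / 365 = 7.66 yr

7.66 years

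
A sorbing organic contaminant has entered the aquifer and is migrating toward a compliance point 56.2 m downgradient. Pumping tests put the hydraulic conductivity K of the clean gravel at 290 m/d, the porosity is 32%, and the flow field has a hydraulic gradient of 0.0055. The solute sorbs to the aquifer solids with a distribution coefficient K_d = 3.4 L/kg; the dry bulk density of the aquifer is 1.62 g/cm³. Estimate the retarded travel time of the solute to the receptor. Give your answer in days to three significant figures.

Specific discharge q = 290 × 0.0055 = 1.595 m/d
v = Ki/n = 290·0.0055/0.32 = 4.984 m/d
Retardation R = 1 + ρ_b·K_d/n = 1 + 1.62×3.4/0.32 = 18.21
Contaminant velocity v_c = v/R = 4.984/18.21 = 0.2737 m/d
t = L/v_c = 56.2/0.2737 = 205.4 d

205 days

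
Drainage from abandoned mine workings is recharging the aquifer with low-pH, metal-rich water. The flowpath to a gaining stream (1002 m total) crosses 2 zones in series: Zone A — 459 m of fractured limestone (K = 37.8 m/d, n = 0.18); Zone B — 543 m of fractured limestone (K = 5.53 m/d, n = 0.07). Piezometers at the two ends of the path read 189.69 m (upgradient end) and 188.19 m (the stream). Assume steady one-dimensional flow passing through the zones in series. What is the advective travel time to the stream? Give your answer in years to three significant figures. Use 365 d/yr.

24.3 years

Total head drop ΔH = 189.69 − 188.19 = 1.50 m
Continuity: the same q passes through each zone, so ΔH = q·Σ(L_j/K_j) — the zones act as resistances in series.
Σ(L/K) = 459/37.8 + 543/5.53 = 12.14 + 98.19 = 110.3 d
q = ΔH / Σ(L/K) = 1.50 / 110.3 = 0.01360 m/d (same in every zone)
Zone A: v = q/n = 0.01360/0.18 = 0.07553 m/d → t_A = 459/0.07553 = 6077 d
Zone B: v = q/n = 0.01360/0.07 = 0.1942 m/d → t_B = 543/0.1942 = 2796 d
Total t = 6077 + 2796 = 8873 d
   = 8873 / 365 = 24.3 yr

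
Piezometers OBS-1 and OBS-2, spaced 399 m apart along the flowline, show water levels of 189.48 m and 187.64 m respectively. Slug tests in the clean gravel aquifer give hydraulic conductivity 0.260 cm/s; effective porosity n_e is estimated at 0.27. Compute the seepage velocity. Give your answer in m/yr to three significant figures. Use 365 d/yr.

Hydraulic gradient i = (189.48 − 187.64) / 399 = 1.84 / 399 = 0.004612
K = 0.260 cm/s × 864 = 224.6 m/d
Specific discharge q = 224.6 × 0.004612 = 1.036 m/d
Average linear velocity = 1.036 / 0.27 = 3.837 m/d
   = 3.837 × 365 = 1400 m/yr

1400 m/yr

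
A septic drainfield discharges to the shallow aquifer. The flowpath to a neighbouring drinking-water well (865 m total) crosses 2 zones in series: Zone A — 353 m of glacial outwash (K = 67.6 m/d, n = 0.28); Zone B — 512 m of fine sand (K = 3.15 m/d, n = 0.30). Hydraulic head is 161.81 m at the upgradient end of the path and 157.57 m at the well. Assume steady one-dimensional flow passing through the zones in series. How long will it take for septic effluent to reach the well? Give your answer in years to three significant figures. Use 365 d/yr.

Total head drop ΔH = 161.81 − 157.57 = 4.24 m
Steady 1-D flow in series ⇒ the Darcy flux q is identical in every zone and the zone head losses add (resistances L/K in series).
Σ(L/K) = 353/67.6 + 512/3.15 = 5.222 + 162.5 = 167.8 d
q = ΔH / Σ(L/K) = 4.24 / 167.8 = 0.02527 m/d (same in every zone)
Zone A: v = q/n = 0.02527/0.28 = 0.09026 m/d → t_A = 353/0.09026 = 3911 d
Zone B: v = q/n = 0.02527/0.30 = 0.08425 m/d → t_B = 512/0.08425 = 6077 d
Total t = 3911 + 6077 = 9988 d
   = 9988 / 365 = 27.4 yr

27.4 years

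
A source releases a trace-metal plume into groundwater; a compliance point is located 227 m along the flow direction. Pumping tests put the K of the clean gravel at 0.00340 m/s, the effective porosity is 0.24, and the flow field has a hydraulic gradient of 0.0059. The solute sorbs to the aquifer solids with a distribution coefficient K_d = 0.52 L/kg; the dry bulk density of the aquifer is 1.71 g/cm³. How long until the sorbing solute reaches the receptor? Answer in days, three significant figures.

148 days

K = 0.00340 m/s × 86400 s/d = 293.8 m/d
q = Ki = 293.8 × 0.0059 = 1.733 m/d
Average linear velocity = 1.733 / 0.24 = 7.222 m/d
Retardation R = 1 + ρ_b·K_d/n = 1 + 1.71×0.52/0.24 = 4.705
Contaminant velocity v_c = v/R = 7.222/4.705 = 1.535 m/d
t = L/v_c = 227/1.535 = 147.9 d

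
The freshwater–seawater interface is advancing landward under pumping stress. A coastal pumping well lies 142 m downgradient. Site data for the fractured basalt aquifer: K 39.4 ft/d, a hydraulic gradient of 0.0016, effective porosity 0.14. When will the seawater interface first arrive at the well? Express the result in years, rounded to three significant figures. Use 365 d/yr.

2.83 years

K = 39.4 ft/d × 0.3048 = 12.01 m/d
q = Ki = 12.01 × 0.0016 = 0.01921 m/d
Average linear velocity = 0.01921 / 0.14 = 0.1372 m/d
t = L / v = 142 / 0.1372 = 1035 d
   = 1035 / 365 = 2.83 yr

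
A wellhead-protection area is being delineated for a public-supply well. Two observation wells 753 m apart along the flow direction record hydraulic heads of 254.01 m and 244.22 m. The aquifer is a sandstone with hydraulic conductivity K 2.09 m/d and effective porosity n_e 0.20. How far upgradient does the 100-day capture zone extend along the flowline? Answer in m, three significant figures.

Hydraulic gradient i = (254.01 − 244.22) / 753 = 9.79 / 753 = 0.01300
q = Ki = 2.09 × 0.01300 = 0.02717 m/d
Seepage velocity v = q / n = 0.02717 / 0.20 = 0.1359 m/d
L = v × T = 0.1359 × 100 = 13.59 m

13.6 m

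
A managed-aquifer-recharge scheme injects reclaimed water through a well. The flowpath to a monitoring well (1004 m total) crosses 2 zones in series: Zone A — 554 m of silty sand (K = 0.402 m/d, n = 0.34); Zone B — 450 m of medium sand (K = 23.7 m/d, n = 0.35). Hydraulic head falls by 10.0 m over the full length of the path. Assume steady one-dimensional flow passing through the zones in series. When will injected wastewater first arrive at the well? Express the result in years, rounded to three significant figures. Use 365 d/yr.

Continuity: the same q passes through each zone, so ΔH = q·Σ(L_j/K_j) — the zones act as resistances in series.
Σ(L/K) = 554/0.402 + 450/23.7 = 1378 + 18.99 = 1397 d
q = ΔH / Σ(L/K) = 10.0 / 1397 = 0.007158 m/d (same in every zone)
Zone A: v = q/n = 0.007158/0.34 = 0.02105 m/d → t_A = 554/0.02105 = 26320 d
Zone B: v = q/n = 0.007158/0.35 = 0.02045 m/d → t_B = 450/0.02045 = 22000 d
Total t = 26320 + 22000 = 48320 d
   = 48320 / 365 = 132 yr

132 years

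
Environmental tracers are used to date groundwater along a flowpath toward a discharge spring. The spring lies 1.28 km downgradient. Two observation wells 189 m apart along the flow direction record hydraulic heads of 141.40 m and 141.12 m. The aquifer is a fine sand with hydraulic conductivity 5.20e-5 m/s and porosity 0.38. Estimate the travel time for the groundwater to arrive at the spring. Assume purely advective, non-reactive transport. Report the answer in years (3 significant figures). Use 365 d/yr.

200 years

Hydraulic gradient i = (141.40 − 141.12) / 189 = 0.28 / 189 = 0.001481
K = 5.20e-5 m/s × 86400 s/d = 4.493 m/d
q = Ki = 4.493 × 0.001481 = 0.006656 m/d
Seepage velocity v = q / n = 0.006656 / 0.38 = 0.01752 m/d
L = 1.28 km = 1280 m
t = L / v = 1280 / 0.01752 = 73080 d
   = 73080 / 365 = 200 yr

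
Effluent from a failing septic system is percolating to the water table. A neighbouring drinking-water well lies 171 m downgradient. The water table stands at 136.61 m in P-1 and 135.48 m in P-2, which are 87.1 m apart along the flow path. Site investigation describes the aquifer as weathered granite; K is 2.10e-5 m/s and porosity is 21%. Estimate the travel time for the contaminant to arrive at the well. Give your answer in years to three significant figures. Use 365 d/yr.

4.18 years

Hydraulic gradient i = (136.61 − 135.48) / 87.1 = 1.13 / 87.1 = 0.01297
K = 2.10e-5 m/s × 86400 s/d = 1.814 m/d
Darcy flux q = K·i = 1.814 × 0.01297 = 0.02354 m/d
Seepage velocity v = q / n = 0.02354 / 0.21 = 0.1121 m/d
t = L / v = 171 / 0.1121 = 1526 d
   = 1526 / 365 = 4.18 yr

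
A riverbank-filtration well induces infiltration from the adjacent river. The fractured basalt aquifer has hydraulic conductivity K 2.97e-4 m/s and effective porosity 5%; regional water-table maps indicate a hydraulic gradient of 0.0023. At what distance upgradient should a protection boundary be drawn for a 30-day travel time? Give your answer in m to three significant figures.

35.4 m

K = 2.97e-4 m/s × 86400 s/d = 25.66 m/d
Specific discharge q = 25.66 × 0.0023 = 0.05902 m/d
Seepage velocity v = q / n = 0.05902 / 0.05 = 1.180 m/d
L = v × T = 1.180 × 30 = 35.41 m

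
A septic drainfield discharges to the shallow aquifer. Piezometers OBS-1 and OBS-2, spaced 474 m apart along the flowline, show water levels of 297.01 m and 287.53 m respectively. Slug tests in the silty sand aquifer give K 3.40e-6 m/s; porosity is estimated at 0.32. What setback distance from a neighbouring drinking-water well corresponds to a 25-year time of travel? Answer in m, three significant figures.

Hydraulic gradient i = (297.01 − 287.53) / 474 = 9.48 / 474 = 0.02000
K = 3.40e-6 m/s × 86400 s/d = 0.2938 m/d
q = Ki = 0.2938 × 0.02000 = 0.005875 m/d
v = Ki/n = 0.2938·0.02000/0.32 = 0.01836 m/d
T = 25 yr × 365 = 9125 d
L = v × T = 0.01836 × 9125 = 167.5 m

168 m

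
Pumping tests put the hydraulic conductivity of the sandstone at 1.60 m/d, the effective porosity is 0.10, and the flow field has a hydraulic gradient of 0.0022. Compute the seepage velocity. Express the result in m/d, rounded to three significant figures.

Darcy flux q = K·i = 1.60 × 0.0022 = 0.003520 m/d
Average linear velocity = 0.003520 / 0.10 = 0.03520 m/d

0.0352 m/d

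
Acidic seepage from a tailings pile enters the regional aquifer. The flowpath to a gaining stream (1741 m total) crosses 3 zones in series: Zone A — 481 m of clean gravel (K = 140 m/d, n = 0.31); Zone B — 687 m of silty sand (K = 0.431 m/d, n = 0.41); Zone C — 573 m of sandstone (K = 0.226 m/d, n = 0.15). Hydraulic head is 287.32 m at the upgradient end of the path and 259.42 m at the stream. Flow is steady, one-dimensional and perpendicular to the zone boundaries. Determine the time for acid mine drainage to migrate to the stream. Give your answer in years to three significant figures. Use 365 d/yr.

210 years

Total head drop ΔH = 287.32 − 259.42 = 27.90 m
Steady 1-D flow in series ⇒ the Darcy flux q is identical in every zone and the zone head losses add (resistances L/K in series).
Σ(L/K) = 481/140 + 687/0.431 + 573/0.226 = 3.436 + 1594 + 2535 = 4133 d
q = ΔH / Σ(L/K) = 27.90 / 4133 = 0.006751 m/d (same in every zone)
Zone A: v = q/n = 0.006751/0.31 = 0.02178 m/d → t_A = 481/0.02178 = 22090 d
Zone B: v = q/n = 0.006751/0.41 = 0.01647 m/d → t_B = 687/0.01647 = 41720 d
Zone C: v = q/n = 0.006751/0.15 = 0.04501 m/d → t_C = 573/0.04501 = 12730 d
Total t = 22090 + 41720 + 12730 = 76540 d
   = 76540 / 365 = 210 yr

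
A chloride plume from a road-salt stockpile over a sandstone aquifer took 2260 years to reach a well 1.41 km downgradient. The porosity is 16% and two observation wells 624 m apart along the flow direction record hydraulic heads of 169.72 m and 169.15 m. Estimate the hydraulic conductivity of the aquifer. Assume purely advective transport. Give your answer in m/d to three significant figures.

Hydraulic gradient i = (169.72 − 169.15) / 624 = 0.57 / 624 = 9.135e-4
t = 2260 years = 824900 d
L = 1.41 km = 1410 m
v = L / t = 1410 / 824900 = 0.001709 m/d
K = v · n / i = 0.001709 × 0.16 / 9.135e-4 = 0.299 m/d

0.299 m/d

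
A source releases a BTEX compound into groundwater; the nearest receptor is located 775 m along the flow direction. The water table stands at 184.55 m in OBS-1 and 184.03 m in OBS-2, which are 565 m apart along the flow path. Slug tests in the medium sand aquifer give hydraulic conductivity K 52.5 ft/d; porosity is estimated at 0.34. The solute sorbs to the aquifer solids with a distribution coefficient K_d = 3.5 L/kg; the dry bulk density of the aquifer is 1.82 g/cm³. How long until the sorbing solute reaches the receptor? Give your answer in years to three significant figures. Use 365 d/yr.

Hydraulic gradient i = (184.55 − 184.03) / 565 = 0.52 / 565 = 9.204e-4
K = 52.5 ft/d × 0.3048 = 16.00 m/d
Darcy flux q = K·i = 16.00 × 9.204e-4 = 0.01473 m/d
v = Ki/n = 16.00·9.204e-4/0.34 = 0.04332 m/d
Retardation R = 1 + ρ_b·K_d/n = 1 + 1.82×3.5/0.34 = 19.74
Contaminant velocity v_c = v/R = 0.04332/19.74 = 0.002195 m/d
t = L/v_c = 775/0.002195 = 353100 d
   = 353100/365 = 967 yr

967 years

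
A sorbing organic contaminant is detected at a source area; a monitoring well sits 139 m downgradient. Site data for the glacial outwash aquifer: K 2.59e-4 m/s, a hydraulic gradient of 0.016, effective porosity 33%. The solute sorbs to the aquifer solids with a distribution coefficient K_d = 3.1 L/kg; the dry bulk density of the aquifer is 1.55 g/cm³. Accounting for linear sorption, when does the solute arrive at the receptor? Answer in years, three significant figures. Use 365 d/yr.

K = 2.59e-4 m/s × 86400 s/d = 22.38 m/d
q = Ki = 22.38 × 0.016 = 0.3580 m/d
v = Ki/n = 22.38·0.016/0.33 = 1.085 m/d
Retardation R = 1 + ρ_b·K_d/n = 1 + 1.55×3.1/0.33 = 15.56
Contaminant velocity v_c = v/R = 1.085/15.56 = 0.06973 m/d
t = L/v_c = 139/0.06973 = 1994 d
   = 1994/365 = 5.46 yr

5.46 years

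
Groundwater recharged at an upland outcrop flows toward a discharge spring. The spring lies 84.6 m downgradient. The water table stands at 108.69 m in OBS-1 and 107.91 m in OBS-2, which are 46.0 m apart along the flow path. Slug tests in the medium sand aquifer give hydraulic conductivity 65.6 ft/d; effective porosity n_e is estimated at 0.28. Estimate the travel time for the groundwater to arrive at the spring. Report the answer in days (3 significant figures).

Hydraulic gradient i = (108.69 − 107.91) / 46.0 = 0.78 / 46.0 = 0.01696
K = 65.6 ft/d × 0.3048 = 19.99 m/d
Darcy flux q = K·i = 19.99 × 0.01696 = 0.3390 m/d
v = Ki/n = 19.99·0.01696/0.28 = 1.211 m/d
t = L / v = 84.6 / 1.211 = 69.87 d

69.9 days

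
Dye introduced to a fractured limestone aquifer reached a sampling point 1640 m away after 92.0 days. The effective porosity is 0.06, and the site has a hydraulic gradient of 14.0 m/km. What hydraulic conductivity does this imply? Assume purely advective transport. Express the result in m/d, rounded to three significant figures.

v = L / t = 1640 / 92.0 = 17.83 m/d
K = v · n / i = 17.83 × 0.06 / 0.014 = 76.4 m/d

76.4 m/d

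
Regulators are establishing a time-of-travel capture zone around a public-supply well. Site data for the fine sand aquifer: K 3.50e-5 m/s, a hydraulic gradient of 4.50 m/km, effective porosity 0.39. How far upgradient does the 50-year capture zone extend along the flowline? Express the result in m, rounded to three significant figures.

637 m

K = 3.50e-5 m/s × 86400 s/d = 3.024 m/d
q = Ki = 3.024 × 0.0045 = 0.01361 m/d
Average linear velocity = 0.01361 / 0.39 = 0.03489 m/d
T = 50 yr × 365 = 18250 d
L = v × T = 0.03489 × 18250 = 636.8 m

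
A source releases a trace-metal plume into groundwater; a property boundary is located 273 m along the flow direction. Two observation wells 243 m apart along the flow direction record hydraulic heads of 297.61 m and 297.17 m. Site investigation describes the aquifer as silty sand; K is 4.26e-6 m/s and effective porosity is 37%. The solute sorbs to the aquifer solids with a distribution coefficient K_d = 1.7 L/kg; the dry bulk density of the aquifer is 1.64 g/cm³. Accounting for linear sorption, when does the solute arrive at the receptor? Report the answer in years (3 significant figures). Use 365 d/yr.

Hydraulic gradient i = (297.61 − 297.17) / 243 = 0.44 / 243 = 0.001811
K = 4.26e-6 m/s × 86400 s/d = 0.3681 m/d
q = Ki = 0.3681 × 0.001811 = 6.665e-4 m/d
v = Ki/n = 0.3681·0.001811/0.37 = 0.001801 m/d
Retardation R = 1 + ρ_b·K_d/n = 1 + 1.64×1.7/0.37 = 8.535
Contaminant velocity v_c = v/R = 0.001801/8.535 = 2.110e-4 m/d
t = L/v_c = 273/2.110e-4 = 1.294e6 d
   = 1.294e6/365 = 3540 yr

3540 years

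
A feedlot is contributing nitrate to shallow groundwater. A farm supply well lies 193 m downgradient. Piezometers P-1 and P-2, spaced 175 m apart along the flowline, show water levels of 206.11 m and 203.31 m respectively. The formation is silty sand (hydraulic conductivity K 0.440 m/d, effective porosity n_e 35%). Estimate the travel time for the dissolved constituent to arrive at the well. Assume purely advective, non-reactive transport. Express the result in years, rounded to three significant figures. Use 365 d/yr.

Hydraulic gradient i = (206.11 − 203.31) / 175 = 2.80 / 175 = 0.01600
Specific discharge q = 0.440 × 0.01600 = 0.007040 m/d
Seepage velocity v = q / n = 0.007040 / 0.35 = 0.02011 m/d
t = L / v = 193 / 0.02011 = 9595 d
   = 9595 / 365 = 26.3 yr

26.3 years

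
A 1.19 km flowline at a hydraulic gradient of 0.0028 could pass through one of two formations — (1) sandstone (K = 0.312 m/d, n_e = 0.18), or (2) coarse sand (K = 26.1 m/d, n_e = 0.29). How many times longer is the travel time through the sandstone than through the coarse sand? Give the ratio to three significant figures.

Unit 1 (sandstone): v = 0.312×0.0028/0.18 = 0.004853 m/d, t = 1190/0.004853 = 245200 d
Unit 2 (coarse sand): v = 26.1×0.0028/0.29 = 0.2520 m/d, t = 1190/0.2520 = 4722 d
t(sandstone) / t(coarse sand) = 245200/4722 = 51.9

51.9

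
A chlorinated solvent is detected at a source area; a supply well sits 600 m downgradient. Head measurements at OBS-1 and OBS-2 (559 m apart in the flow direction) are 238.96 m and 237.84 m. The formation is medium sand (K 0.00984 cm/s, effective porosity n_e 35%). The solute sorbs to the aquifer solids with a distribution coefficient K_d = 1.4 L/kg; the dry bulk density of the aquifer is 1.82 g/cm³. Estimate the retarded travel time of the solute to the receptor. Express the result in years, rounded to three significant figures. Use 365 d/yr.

280 years

Hydraulic gradient i = (238.96 − 237.84) / 559 = 1.12 / 559 = 0.002004
K = 0.00984 cm/s × 864 = 8.502 m/d
Specific discharge q = 8.502 × 0.002004 = 0.01703 m/d
Seepage velocity v = q / n = 0.01703 / 0.35 = 0.04867 m/d
Retardation R = 1 + ρ_b·K_d/n = 1 + 1.82×1.4/0.35 = 8.280
Contaminant velocity v_c = v/R = 0.04867/8.280 = 0.005878 m/d
t = L/v_c = 600/0.005878 = 102100 d
   = 102100/365 = 280 yr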